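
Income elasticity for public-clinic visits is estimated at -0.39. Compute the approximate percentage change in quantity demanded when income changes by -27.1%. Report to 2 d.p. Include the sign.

%ΔQ ≈ η × %ΔI = -0.39 × (-27.1%) = 10.57%.

10.57%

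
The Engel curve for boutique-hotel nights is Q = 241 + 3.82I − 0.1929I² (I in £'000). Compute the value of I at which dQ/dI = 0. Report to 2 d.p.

dQ/dI = 3.82 − 0.3858I.
The good is inferior where dQ/dI < 0. Setting dQ/dI = 0 gives I = 3.82 / 0.3858 = 9.90.

9.90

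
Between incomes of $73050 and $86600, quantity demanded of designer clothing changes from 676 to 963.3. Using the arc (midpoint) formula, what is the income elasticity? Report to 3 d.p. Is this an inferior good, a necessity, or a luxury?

2.065 (luxury)

ΔQ = 963.3 − 676 = 287.3; midpoint Q̄ = (676 + 963.3)/2 = 819.65.
ΔI = 86600 − 73050 = 13550; midpoint Ī = (73050 + 86600)/2 = 79825.
η = (ΔQ/Q̄) ÷ (ΔI/Ī) = (287.3/819.65) ÷ (13550/79825) = 2.065.
η > 1 ⇒ luxury.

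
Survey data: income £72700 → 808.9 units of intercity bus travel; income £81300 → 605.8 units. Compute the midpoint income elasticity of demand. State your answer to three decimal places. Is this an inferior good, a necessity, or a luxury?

-2.571 (inferior good)

ΔQ = 605.8 − 808.9 = -203.1; midpoint Q̄ = (808.9 + 605.8)/2 = 707.35.
ΔI = 81300 − 72700 = 8600; midpoint Ī = (72700 + 81300)/2 = 77000.
η = (ΔQ/Q̄) ÷ (ΔI/Ī) = (-203.1/707.35) ÷ (8600/77000) = -2.571.
η < 0 ⇒ inferior good.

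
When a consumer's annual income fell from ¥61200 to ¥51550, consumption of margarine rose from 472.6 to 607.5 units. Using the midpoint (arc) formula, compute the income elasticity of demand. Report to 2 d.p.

ΔQ = 607.5 − 472.6 = 134.9; midpoint Q̄ = (472.6 + 607.5)/2 = 540.05.
ΔI = 51550 − 61200 = -9650; midpoint Ī = (61200 + 51550)/2 = 56375.
η = (ΔQ/Q̄) ÷ (ΔI/Ī) = (134.9/540.05) ÷ (-9650/56375) = -1.46.

-1.46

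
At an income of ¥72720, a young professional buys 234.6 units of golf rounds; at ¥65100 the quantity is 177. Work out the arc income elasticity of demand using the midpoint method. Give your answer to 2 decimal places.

ΔQ = 177 − 234.6 = -57.6; midpoint Q̄ = (234.6 + 177)/2 = 205.8.
ΔI = 65100 − 72720 = -7620; midpoint Ī = (72720 + 65100)/2 = 68910.
η = (ΔQ/Q̄) ÷ (ΔI/Ī) = (-57.6/205.8) ÷ (-7620/68910) = 2.53.

2.53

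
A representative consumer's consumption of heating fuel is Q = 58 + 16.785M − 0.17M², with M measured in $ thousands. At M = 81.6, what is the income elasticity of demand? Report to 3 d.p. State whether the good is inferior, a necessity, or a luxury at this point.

At M = 81.6: Q = 295.7008.
dQ/dM = 16.785 − 0.34M = -10.95900.
η = (dQ/dM)·(M/Q) = -10.95900 × (81.6/295.7008) = -3.024.
η < 0 ⇒ inferior good.

-3.024 (inferior good)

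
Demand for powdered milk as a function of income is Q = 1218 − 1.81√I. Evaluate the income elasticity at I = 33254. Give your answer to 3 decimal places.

At I = 33254: Q = 887.934.
dQ/dI = -1.81/(2√I) = -0.0049628 at this income.
η = (dQ/dI)·(I/Q) = -0.0049628 × (33254/887.934) = -0.186.

-0.186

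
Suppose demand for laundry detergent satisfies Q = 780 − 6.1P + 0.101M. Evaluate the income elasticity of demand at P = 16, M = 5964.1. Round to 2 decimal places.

0.47

At P = 16, M = 5964.1: Q = 1284.774.
Holding P constant, ∂Q/∂M = 0.101.
η_M = (∂Q/∂M)·(M/Q) = 0.101 × (5964.1/1284.774) = 0.47.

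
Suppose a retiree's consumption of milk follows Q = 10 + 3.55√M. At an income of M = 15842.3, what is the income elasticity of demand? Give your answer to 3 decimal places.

0.489

At M = 15842.3: Q = 456.825.
dQ/dM = 3.55/(2√M) = 0.0141023 at this income.
η = (dQ/dM)·(M/Q) = 0.0141023 × (15842.3/456.825) = 0.489.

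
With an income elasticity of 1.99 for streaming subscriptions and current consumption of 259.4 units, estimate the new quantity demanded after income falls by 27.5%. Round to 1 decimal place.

117.4

%ΔQ ≈ η × %ΔI = 1.99 × (-27.5%) = -54.725%.
New Q ≈ 259.4 × (1 − 0.54725) = 117.4.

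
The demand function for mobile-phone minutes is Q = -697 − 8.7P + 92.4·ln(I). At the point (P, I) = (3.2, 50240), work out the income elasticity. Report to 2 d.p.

0.34

At P = 3.2, I = 50240: Q = 275.350.
Holding P constant, ∂Q/∂I = 92.4/I = 0.00183917.
η_I = (∂Q/∂I)·(I/Q) = 0.00183917 × (50240/275.350) = 0.34.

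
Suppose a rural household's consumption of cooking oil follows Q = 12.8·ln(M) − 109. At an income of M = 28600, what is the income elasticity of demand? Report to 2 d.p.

At M = 28600: Q = 22.343.
dQ/dM = 12.8/M = 0.000447552 at this income.
η = (dQ/dM)·(M/Q) = 0.000447552 × (28600/22.343) = 0.57.

0.57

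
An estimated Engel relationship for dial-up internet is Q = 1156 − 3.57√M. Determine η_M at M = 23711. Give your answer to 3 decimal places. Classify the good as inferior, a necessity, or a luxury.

-0.453 (inferior good)

At M = 23711: Q = 606.278.
dQ/dM = -3.57/(2√M) = -0.0115921 at this income.
η = (dQ/dM)·(M/Q) = -0.0115921 × (23711/606.278) = -0.453.
Since η < 0, the good is an inferior good.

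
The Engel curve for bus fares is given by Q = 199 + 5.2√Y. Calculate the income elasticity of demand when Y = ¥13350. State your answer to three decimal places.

At Y = 13350: Q = 799.819.
dQ/dY = 5.2/(2√Y) = 0.0225026 at this income.
η = (dQ/dY)·(Y/Q) = 0.0225026 × (13350/799.819) = 0.376.

0.376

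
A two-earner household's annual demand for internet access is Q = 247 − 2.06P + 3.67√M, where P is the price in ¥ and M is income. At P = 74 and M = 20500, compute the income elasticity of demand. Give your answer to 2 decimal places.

0.42

At P = 74, M = 20500: Q = 620.024.
Holding P constant, ∂Q/∂M = 3.67/(2√M) = 0.0128162.
η_M = (∂Q/∂M)·(M/Q) = 0.0128162 × (20500/620.024) = 0.42.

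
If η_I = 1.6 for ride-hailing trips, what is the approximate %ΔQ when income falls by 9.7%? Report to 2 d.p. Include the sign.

%ΔQ ≈ η × %ΔI = 1.6 × (-9.7%) = -15.52%.

-15.52%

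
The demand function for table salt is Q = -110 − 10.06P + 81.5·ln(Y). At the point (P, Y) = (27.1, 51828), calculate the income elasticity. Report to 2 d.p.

At P = 27.1, Y = 51828: Q = 502.112.
Holding P constant, ∂Q/∂Y = 81.5/Y = 0.00157251.
η_Y = (∂Q/∂Y)·(Y/Q) = 0.00157251 × (51828/502.112) = 0.16.

0.16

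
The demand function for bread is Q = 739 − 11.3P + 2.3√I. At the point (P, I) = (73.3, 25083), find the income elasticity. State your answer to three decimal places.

0.662

At P = 73.3, I = 25083: Q = 274.975.
Holding P constant, ∂Q/∂I = 2.3/(2√I) = 0.0072612.
η_I = (∂Q/∂I)·(I/Q) = 0.0072612 × (25083/274.975) = 0.662.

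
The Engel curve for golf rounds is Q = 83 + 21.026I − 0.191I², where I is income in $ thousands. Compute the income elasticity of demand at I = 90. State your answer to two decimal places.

At I = 90: Q = 428.2400.
dQ/dI = 21.026 − 0.382I = -13.35400.
η = (dQ/dI)·(I/Q) = -13.35400 × (90/428.2400) = -2.81.

-2.81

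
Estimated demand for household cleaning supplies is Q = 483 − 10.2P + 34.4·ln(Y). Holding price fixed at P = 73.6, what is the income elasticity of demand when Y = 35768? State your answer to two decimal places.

At P = 73.6, Y = 35768: Q = 92.957.
Holding P constant, ∂Q/∂Y = 34.4/Y = 0.000961754.
η_Y = (∂Q/∂Y)·(Y/Q) = 0.000961754 × (35768/92.957) = 0.37.

0.37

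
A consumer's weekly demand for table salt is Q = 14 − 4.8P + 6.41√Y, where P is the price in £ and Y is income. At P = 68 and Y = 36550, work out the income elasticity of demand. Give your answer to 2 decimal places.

At P = 68, Y = 36550: Q = 913.067.
Holding P constant, ∂Q/∂Y = 6.41/(2√Y) = 0.0167643.
η_Y = (∂Q/∂Y)·(Y/Q) = 0.0167643 × (36550/913.067) = 0.67.

0.67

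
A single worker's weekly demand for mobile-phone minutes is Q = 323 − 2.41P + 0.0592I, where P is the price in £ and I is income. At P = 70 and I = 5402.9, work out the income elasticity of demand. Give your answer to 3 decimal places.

At P = 70, I = 5402.9: Q = 474.152.
Holding P constant, ∂Q/∂I = 0.0592.
η_I = (∂Q/∂I)·(I/Q) = 0.0592 × (5402.9/474.152) = 0.675.

0.675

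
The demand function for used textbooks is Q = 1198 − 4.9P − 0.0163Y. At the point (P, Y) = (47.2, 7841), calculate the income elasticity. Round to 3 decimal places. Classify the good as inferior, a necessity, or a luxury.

-0.152 (inferior good)

At P = 47.2, Y = 7841: Q = 838.912.
Holding P constant, ∂Q/∂Y = −0.0163.
η_Y = (∂Q/∂Y)·(Y/Q) = -0.0163 × (7841/838.912) = -0.152.
Since η < 0, this is an inferior good.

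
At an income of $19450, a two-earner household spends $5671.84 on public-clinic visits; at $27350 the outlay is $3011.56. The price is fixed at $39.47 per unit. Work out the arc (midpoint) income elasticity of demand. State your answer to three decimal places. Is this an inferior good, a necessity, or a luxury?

With a constant price, Q₁ = 5671.84/39.47 = 143.700 and Q₂ = 3011.56/39.47 = 76.300 (equivalently, work directly with expenditure since P cancels).
Midpoint %ΔQ = (3011.56 − 5671.84)/4341.70 = -0.61273; midpoint %ΔI = (27350 − 19450)/23400 = 0.33761.
η = -0.61273 / 0.33761 = -1.815.
η < 0 ⇒ inferior good.

-1.815 (inferior good)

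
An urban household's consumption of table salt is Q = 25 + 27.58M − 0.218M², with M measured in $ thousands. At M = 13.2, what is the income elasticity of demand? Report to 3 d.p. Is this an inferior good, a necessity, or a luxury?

0.821 (necessity)

At M = 13.2: Q = 351.0717.
dQ/dM = 27.58 − 0.436M = 21.82480.
η = (dQ/dM)·(M/Q) = 21.82480 × (13.2/351.0717) = 0.821.
0 < η < 1 ⇒ necessity.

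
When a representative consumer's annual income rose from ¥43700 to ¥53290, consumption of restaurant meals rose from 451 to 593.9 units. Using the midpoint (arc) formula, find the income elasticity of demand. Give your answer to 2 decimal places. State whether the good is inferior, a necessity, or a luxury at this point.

1.38 (luxury)

ΔQ = 593.9 − 451 = 142.9; midpoint Q̄ = (451 + 593.9)/2 = 522.45.
ΔI = 53290 − 43700 = 9590; midpoint Ī = (43700 + 53290)/2 = 48495.
η = (ΔQ/Q̄) ÷ (ΔI/Ī) = (142.9/522.45) ÷ (9590/48495) = 1.38.
η > 1 ⇒ luxury.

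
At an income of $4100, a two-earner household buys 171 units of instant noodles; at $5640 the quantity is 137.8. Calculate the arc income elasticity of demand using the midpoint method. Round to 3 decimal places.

ΔQ = 137.8 − 171 = -33.2; midpoint Q̄ = (171 + 137.8)/2 = 154.4.
ΔI = 5640 − 4100 = 1540; midpoint Ī = (4100 + 5640)/2 = 4870.
η = (ΔQ/Q̄) ÷ (ΔI/Ī) = (-33.2/154.4) ÷ (1540/4870) = -0.680.

-0.680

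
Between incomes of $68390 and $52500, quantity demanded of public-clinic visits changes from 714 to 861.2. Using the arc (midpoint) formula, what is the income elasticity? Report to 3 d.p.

ΔQ = 861.2 − 714 = 147.2; midpoint Q̄ = (714 + 861.2)/2 = 787.6.
ΔI = 52500 − 68390 = -15890; midpoint Ī = (68390 + 52500)/2 = 60445.
η = (ΔQ/Q̄) ÷ (ΔI/Ī) = (147.2/787.6) ÷ (-15890/60445) = -0.711.

-0.711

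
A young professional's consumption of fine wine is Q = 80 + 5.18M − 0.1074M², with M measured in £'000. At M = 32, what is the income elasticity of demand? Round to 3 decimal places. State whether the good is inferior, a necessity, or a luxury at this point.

At M = 32: Q = 135.7824.
dQ/dM = 5.18 − 0.2148M = -1.69360.
η = (dQ/dM)·(M/Q) = -1.69360 × (32/135.7824) = -0.399.
η < 0 ⇒ inferior good.

-0.399 (inferior good)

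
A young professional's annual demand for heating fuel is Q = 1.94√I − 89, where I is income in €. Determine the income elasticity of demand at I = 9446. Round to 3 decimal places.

At I = 9446: Q = 99.550.
dQ/dI = 1.94/(2√I) = 0.0099804 at this income.
η = (dQ/dI)·(I/Q) = 0.0099804 × (9446/99.550) = 0.947.

0.947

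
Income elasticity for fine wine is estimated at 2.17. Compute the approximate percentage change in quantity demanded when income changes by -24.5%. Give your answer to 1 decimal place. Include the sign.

%ΔQ ≈ η × %ΔI = 2.17 × (-24.5%) = -53.2%.

-53.2%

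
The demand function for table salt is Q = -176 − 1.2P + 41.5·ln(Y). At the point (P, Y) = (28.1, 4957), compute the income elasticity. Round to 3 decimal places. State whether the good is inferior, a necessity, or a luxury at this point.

0.289 (necessity)

At P = 28.1, Y = 4957: Q = 143.385.
Holding P constant, ∂Q/∂Y = 41.5/Y = 0.008372.
η_Y = (∂Q/∂Y)·(Y/Q) = 0.008372 × (4957/143.385) = 0.289.
Since 0 < η < 1, this is a necessity.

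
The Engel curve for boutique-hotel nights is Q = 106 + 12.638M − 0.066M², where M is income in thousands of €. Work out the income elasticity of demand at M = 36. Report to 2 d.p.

0.60

At M = 36: Q = 475.4320.
dQ/dM = 12.638 − 0.132M = 7.88600.
η = (dQ/dM)·(M/Q) = 7.88600 × (36/475.4320) = 0.60.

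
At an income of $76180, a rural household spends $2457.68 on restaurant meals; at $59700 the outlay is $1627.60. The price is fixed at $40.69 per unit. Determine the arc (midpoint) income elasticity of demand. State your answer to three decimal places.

With a constant price, Q₁ = 2457.68/40.69 = 60.400 and Q₂ = 1627.60/40.69 = 40.000 (equivalently, work directly with expenditure since P cancels).
Midpoint %ΔQ = (1627.60 − 2457.68)/2042.64 = -0.40638; midpoint %ΔI = (59700 − 76180)/67940 = -0.24257.
η = -0.40638 / -0.24257 = 1.675.

1.675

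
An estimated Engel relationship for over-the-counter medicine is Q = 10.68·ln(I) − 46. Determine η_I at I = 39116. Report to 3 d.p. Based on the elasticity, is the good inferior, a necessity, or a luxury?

At I = 39116: Q = 66.933.
dQ/dI = 10.68/I = 0.000273034 at this income.
η = (dQ/dI)·(I/Q) = 0.000273034 × (39116/66.933) = 0.160.
Since 0 < η < 1, the good is a necessity.

0.160 (necessity)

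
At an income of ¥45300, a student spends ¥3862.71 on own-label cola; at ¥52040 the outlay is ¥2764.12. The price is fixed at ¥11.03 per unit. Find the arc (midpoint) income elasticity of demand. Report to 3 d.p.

With a constant price, Q₁ = 3862.71/11.03 = 350.200 and Q₂ = 2764.12/11.03 = 250.600 (equivalently, work directly with expenditure since P cancels).
Midpoint %ΔQ = (2764.12 − 3862.71)/3313.42 = -0.33156; midpoint %ΔI = (52040 − 45300)/48670 = 0.13848.
η = -0.33156 / 0.13848 = -2.394.

-2.394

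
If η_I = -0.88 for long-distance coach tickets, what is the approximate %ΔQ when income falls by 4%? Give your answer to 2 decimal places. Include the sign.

%ΔQ ≈ η × %ΔI = -0.88 × (-4%) = 3.52%.

3.52%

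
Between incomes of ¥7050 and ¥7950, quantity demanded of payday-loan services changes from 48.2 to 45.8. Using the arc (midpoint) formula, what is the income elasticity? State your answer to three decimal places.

-0.426

ΔQ = 45.8 − 48.2 = -2.4; midpoint Q̄ = (48.2 + 45.8)/2 = 47.
ΔI = 7950 − 7050 = 900; midpoint Ī = (7050 + 7950)/2 = 7500.
η = (ΔQ/Q̄) ÷ (ΔI/Ī) = (-2.4/47) ÷ (900/7500) = -0.426.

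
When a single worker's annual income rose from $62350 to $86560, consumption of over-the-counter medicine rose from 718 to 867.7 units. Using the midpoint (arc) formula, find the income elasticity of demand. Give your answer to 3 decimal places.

ΔQ = 867.7 − 718 = 149.7; midpoint Q̄ = (718 + 867.7)/2 = 792.85.
ΔI = 86560 − 62350 = 24210; midpoint Ī = (62350 + 86560)/2 = 74455.
η = (ΔQ/Q̄) ÷ (ΔI/Ī) = (149.7/792.85) ÷ (24210/74455) = 0.581.

0.581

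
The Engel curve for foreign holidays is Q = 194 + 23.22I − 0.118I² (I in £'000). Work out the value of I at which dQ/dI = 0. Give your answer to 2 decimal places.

dQ/dI = 23.22 − 0.236I.
The good is inferior where dQ/dI < 0. Setting dQ/dI = 0 gives I = 23.22 / 0.236 = 98.39.

98.39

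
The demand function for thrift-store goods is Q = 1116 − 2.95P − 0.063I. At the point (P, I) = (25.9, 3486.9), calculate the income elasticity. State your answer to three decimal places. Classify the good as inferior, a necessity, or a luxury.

At P = 25.9, I = 3486.9: Q = 819.920.
Holding P constant, ∂Q/∂I = −0.063.
η_I = (∂Q/∂I)·(I/Q) = -0.063 × (3486.9/819.920) = -0.268.
Since η < 0, this is an inferior good.

-0.268 (inferior good)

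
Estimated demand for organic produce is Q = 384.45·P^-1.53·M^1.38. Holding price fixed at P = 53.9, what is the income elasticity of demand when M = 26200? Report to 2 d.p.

For a multiplicative demand Q = A·P^α·M^β, the income elasticity is β everywhere.
Here β = 1.38, so η = 1.38.

1.38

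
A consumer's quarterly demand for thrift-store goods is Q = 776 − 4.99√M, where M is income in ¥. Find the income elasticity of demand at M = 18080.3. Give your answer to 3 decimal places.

At M = 18080.3: Q = 105.030.
dQ/dM = -4.99/(2√M) = -0.0185553 at this income.
η = (dQ/dM)·(M/Q) = -0.0185553 × (18080.3/105.030) = -3.194.

-3.194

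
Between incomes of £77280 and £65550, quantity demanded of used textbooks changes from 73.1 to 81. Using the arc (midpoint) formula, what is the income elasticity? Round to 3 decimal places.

-0.624

ΔQ = 81 − 73.1 = 7.9; midpoint Q̄ = (73.1 + 81)/2 = 77.05.
ΔI = 65550 − 77280 = -11730; midpoint Ī = (77280 + 65550)/2 = 71415.
η = (ΔQ/Q̄) ÷ (ΔI/Ī) = (7.9/77.05) ÷ (-11730/71415) = -0.624.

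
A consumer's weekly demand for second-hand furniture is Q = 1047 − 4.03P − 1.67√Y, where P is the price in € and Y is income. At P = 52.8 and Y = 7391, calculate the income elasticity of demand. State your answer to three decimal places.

-0.104

At P = 52.8, Y = 7391: Q = 690.645.
Holding P constant, ∂Q/∂Y = -1.67/(2√Y) = -0.00971259.
η_Y = (∂Q/∂Y)·(Y/Q) = -0.00971259 × (7391/690.645) = -0.104.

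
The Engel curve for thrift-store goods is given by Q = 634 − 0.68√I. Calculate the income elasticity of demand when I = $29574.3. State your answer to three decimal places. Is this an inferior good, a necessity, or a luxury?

-0.113 (inferior good)

At I = 29574.3: Q = 517.059.
dQ/dI = -0.68/(2√I) = -0.00197707 at this income.
η = (dQ/dI)·(I/Q) = -0.00197707 × (29574.3/517.059) = -0.113.
Since η < 0, the good is an inferior good.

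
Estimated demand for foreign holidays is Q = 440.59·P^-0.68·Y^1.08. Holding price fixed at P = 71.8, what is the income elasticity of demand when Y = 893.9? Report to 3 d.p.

For a multiplicative demand Q = A·P^α·Y^β, the income elasticity is β everywhere.
Here β = 1.08, so η = 1.080.

1.080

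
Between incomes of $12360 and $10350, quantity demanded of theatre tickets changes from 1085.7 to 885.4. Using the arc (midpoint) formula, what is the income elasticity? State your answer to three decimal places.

ΔQ = 885.4 − 1085.7 = -200.3; midpoint Q̄ = (1085.7 + 885.4)/2 = 985.55.
ΔI = 10350 − 12360 = -2010; midpoint Ī = (12360 + 10350)/2 = 11355.
η = (ΔQ/Q̄) ÷ (ΔI/Ī) = (-200.3/985.55) ÷ (-2010/11355) = 1.148.

1.148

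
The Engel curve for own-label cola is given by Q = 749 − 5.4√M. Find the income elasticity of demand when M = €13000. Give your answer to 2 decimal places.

-2.31

At M = 13000: Q = 133.305.
dQ/dM = -5.4/(2√M) = -0.0236806 at this income.
η = (dQ/dM)·(M/Q) = -0.0236806 × (13000/133.305) = -2.31.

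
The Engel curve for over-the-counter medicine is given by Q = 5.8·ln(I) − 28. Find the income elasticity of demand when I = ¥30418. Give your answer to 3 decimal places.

0.182

At I = 30418: Q = 31.872.
dQ/dI = 5.8/I = 0.000190677 at this income.
η = (dQ/dI)·(I/Q) = 0.000190677 × (30418/31.872) = 0.182.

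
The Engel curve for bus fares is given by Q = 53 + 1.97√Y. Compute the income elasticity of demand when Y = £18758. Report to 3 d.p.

0.418

At Y = 18758: Q = 322.811.
dQ/dY = 1.97/(2√Y) = 0.00719189 at this income.
η = (dQ/dY)·(Y/Q) = 0.00719189 × (18758/322.811) = 0.418.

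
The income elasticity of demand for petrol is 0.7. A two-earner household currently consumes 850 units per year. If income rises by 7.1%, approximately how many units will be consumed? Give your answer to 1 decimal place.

892.2

%ΔQ ≈ η × %ΔI = 0.7 × 7.1% = 4.97%.
New Q ≈ 850 × (1 + 0.0497) = 892.2.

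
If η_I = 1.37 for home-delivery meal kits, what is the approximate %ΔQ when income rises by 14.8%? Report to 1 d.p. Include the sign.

20.3%

%ΔQ ≈ η × %ΔI = 1.37 × 14.8% = 20.3%.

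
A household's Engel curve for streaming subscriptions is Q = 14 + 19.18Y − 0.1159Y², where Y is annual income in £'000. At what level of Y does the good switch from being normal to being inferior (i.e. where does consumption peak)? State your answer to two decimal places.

82.74

dQ/dY = 19.18 − 0.2318Y.
The good is inferior where dQ/dY < 0. Setting dQ/dY = 0 gives Y = 19.18 / 0.2318 = 82.74.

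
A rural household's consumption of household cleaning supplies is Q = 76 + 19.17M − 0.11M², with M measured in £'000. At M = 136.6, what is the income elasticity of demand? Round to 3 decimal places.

-2.315

At M = 136.6: Q = 642.0704.
dQ/dM = 19.17 − 0.22M = -10.88200.
η = (dQ/dM)·(M/Q) = -10.88200 × (136.6/642.0704) = -2.315.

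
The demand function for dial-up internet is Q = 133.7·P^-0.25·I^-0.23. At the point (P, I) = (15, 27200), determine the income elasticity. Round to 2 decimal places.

-0.23

For a multiplicative demand Q = A·P^α·I^β, the income elasticity is β everywhere.
Here β = -0.23, so η = -0.23.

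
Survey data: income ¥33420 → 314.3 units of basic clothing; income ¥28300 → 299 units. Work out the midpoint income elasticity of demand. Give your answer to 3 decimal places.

0.301

ΔQ = 299 − 314.3 = -15.3; midpoint Q̄ = (314.3 + 299)/2 = 306.65.
ΔI = 28300 − 33420 = -5120; midpoint Ī = (33420 + 28300)/2 = 30860.
η = (ΔQ/Q̄) ÷ (ΔI/Ī) = (-15.3/306.65) ÷ (-5120/30860) = 0.301.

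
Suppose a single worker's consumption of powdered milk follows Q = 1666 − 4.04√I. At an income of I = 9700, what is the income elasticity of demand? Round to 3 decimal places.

At I = 9700: Q = 1268.106.
dQ/dI = -4.04/(2√I) = -0.02051 at this income.
η = (dQ/dI)·(I/Q) = -0.02051 × (9700/1268.106) = -0.157.

-0.157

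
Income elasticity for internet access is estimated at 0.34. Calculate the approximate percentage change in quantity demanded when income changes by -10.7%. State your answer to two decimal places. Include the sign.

%ΔQ ≈ η × %ΔI = 0.34 × (-10.7%) = -3.64%.

-3.64%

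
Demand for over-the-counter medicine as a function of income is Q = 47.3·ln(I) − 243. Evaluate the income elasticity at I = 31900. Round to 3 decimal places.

0.191

At I = 31900: Q = 247.518.
dQ/dI = 47.3/I = 0.00148276 at this income.
η = (dQ/dI)·(I/Q) = 0.00148276 × (31900/247.518) = 0.191.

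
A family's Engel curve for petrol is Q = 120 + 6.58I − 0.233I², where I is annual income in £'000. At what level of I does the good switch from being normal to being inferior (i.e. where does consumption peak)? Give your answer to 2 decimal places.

14.12

dQ/dI = 6.58 − 0.466I.
The good is inferior where dQ/dI < 0. Setting dQ/dI = 0 gives I = 6.58 / 0.466 = 14.12.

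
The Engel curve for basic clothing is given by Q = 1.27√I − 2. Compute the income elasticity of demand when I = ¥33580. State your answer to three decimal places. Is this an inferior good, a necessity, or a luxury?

At I = 33580: Q = 230.726.
dQ/dI = 1.27/(2√I) = 0.00346524 at this income.
η = (dQ/dI)·(I/Q) = 0.00346524 × (33580/230.726) = 0.504.
Since 0 < η < 1, the good is a necessity.

0.504 (necessity)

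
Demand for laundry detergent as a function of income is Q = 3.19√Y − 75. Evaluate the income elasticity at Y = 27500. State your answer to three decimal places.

At Y = 27500: Q = 454.002.
dQ/dY = 3.19/(2√Y) = 0.00961821 at this income.
η = (dQ/dY)·(Y/Q) = 0.00961821 × (27500/454.002) = 0.583.

0.583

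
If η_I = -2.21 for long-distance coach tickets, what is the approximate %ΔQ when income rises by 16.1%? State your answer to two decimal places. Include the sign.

-35.58%

%ΔQ ≈ η × %ΔI = -2.21 × 16.1% = -35.58%.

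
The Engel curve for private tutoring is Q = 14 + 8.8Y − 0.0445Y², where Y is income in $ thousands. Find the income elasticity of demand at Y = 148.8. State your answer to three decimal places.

-1.955

At Y = 148.8: Q = 338.1459.
dQ/dY = 8.8 − 0.089Y = -4.44320.
η = (dQ/dY)·(Y/Q) = -4.44320 × (148.8/338.1459) = -1.955.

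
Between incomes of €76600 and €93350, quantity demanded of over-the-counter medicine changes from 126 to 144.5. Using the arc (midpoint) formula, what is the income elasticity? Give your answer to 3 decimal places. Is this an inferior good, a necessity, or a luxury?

0.694 (necessity)

ΔQ = 144.5 − 126 = 18.5; midpoint Q̄ = (126 + 144.5)/2 = 135.25.
ΔI = 93350 − 76600 = 16750; midpoint Ī = (76600 + 93350)/2 = 84975.
η = (ΔQ/Q̄) ÷ (ΔI/Ī) = (18.5/135.25) ÷ (16750/84975) = 0.694.
0 < η < 1 ⇒ necessity.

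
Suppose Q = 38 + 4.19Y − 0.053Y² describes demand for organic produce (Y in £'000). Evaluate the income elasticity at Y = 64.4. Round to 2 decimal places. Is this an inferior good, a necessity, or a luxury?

-1.93 (inferior good)

At Y = 64.4: Q = 88.0259.
dQ/dY = 4.19 − 0.106Y = -2.63640.
η = (dQ/dY)·(Y/Q) = -2.63640 × (64.4/88.0259) = -1.93.
η < 0 ⇒ inferior good.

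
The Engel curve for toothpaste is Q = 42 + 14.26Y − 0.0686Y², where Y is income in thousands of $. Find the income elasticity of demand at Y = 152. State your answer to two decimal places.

At Y = 152: Q = 624.5856.
dQ/dY = 14.26 − 0.1372Y = -6.59440.
η = (dQ/dY)·(Y/Q) = -6.59440 × (152/624.5856) = -1.60.

-1.60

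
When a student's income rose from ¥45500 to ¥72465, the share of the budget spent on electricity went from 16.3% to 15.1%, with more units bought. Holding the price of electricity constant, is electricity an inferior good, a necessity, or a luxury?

necessity

Quantity rises but the budget share falls as income rises, so 0 < η < 1.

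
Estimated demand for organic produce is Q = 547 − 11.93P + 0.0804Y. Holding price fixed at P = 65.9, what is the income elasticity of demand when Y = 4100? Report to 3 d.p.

3.644

At P = 65.9, Y = 4100: Q = 90.453.
Holding P constant, ∂Q/∂Y = 0.0804.
η_Y = (∂Q/∂Y)·(Y/Q) = 0.0804 × (4100/90.453) = 3.644.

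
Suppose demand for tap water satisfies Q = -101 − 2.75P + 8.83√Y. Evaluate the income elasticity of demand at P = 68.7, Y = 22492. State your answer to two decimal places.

0.64

At P = 68.7, Y = 22492: Q = 1034.340.
Holding P constant, ∂Q/∂Y = 8.83/(2√Y) = 0.0294386.
η_Y = (∂Q/∂Y)·(Y/Q) = 0.0294386 × (22492/1034.340) = 0.64.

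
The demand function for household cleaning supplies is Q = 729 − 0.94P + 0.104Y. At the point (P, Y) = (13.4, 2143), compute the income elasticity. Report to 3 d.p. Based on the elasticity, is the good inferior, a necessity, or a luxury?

0.237 (necessity)

At P = 13.4, Y = 2143: Q = 939.276.
Holding P constant, ∂Q/∂Y = 0.104.
η_Y = (∂Q/∂Y)·(Y/Q) = 0.104 × (2143/939.276) = 0.237.
Since 0 < η < 1, this is a necessity.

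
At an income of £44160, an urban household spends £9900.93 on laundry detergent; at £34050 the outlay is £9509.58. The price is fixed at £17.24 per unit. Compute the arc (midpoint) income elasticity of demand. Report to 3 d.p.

With a constant price, Q₁ = 9900.93/17.24 = 574.300 and Q₂ = 9509.58/17.24 = 551.600 (equivalently, work directly with expenditure since P cancels).
Midpoint %ΔQ = (9509.58 − 9900.93)/9705.26 = -0.04032; midpoint %ΔI = (34050 − 44160)/39105 = -0.25853.
η = -0.04032 / -0.25853 = 0.156.

0.156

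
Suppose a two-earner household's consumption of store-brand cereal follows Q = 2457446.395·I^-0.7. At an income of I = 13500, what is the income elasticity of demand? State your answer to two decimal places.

-0.70

For Q = A·I^β the income elasticity is constant and equal to β.
Here β = -0.7, so η = -0.70.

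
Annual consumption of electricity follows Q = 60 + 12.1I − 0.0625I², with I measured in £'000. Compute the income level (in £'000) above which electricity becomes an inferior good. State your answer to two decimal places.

96.80

dQ/dI = 12.1 − 0.125I.
The good is inferior where dQ/dI < 0. Setting dQ/dI = 0 gives I = 12.1 / 0.125 = 96.80.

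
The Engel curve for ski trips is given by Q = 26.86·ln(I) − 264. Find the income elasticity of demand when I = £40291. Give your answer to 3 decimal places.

At I = 40291: Q = 20.820.
dQ/dI = 26.86/I = 0.00066665 at this income.
η = (dQ/dI)·(I/Q) = 0.00066665 × (40291/20.820) = 1.290.

1.290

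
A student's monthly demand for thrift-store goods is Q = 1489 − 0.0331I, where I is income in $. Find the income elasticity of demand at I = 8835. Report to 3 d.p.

At I = 8835: Q = 1196.562.
dQ/dI = −0.0331.
η = (dQ/dI)·(I/Q) = -0.0331 × (8835/1196.562) = -0.244.

-0.244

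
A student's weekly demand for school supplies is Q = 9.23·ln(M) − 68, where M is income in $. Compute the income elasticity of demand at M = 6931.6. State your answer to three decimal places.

0.677

At M = 6931.6: Q = 13.629.
dQ/dM = 9.23/M = 0.00133158 at this income.
η = (dQ/dM)·(M/Q) = 0.00133158 × (6931.6/13.629) = 0.677.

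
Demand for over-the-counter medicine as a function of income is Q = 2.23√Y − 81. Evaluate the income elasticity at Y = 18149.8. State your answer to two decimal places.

0.68

At Y = 18149.8: Q = 219.428.
dQ/dY = 2.23/(2√Y) = 0.00827635 at this income.
η = (dQ/dY)·(Y/Q) = 0.00827635 × (18149.8/219.428) = 0.68.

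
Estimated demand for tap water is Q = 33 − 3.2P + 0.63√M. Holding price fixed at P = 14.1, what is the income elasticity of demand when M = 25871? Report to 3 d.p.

0.568

At P = 14.1, M = 25871: Q = 89.212.
Holding P constant, ∂Q/∂M = 0.63/(2√M) = 0.00195841.
η_M = (∂Q/∂M)·(M/Q) = 0.00195841 × (25871/89.212) = 0.568.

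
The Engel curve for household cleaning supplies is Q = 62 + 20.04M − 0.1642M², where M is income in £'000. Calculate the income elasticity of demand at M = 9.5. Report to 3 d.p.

At M = 9.5: Q = 237.5610.
dQ/dM = 20.04 − 0.3284M = 16.92020.
η = (dQ/dM)·(M/Q) = 16.92020 × (9.5/237.5610) = 0.677.

0.677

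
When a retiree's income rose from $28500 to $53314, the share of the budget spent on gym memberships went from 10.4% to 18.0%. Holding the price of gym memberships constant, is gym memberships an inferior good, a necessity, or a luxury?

luxury

The budget share rises as income rises, so η > 1.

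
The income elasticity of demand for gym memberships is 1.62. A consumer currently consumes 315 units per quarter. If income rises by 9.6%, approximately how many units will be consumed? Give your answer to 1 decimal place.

%ΔQ ≈ η × %ΔI = 1.62 × 9.6% = 15.552%.
New Q ≈ 315 × (1 + 0.15552) = 364.0.

364.0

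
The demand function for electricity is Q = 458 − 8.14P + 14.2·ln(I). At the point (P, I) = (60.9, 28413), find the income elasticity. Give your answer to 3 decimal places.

0.132

At P = 60.9, I = 28413: Q = 107.889.
Holding P constant, ∂Q/∂I = 14.2/I = 0.000499771.
η_I = (∂Q/∂I)·(I/Q) = 0.000499771 × (28413/107.889) = 0.132.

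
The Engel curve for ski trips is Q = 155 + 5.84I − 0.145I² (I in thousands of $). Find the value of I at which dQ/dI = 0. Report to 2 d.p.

dQ/dI = 5.84 − 0.29I.
The good is inferior where dQ/dI < 0. Setting dQ/dI = 0 gives I = 5.84 / 0.29 = 20.14.

20.14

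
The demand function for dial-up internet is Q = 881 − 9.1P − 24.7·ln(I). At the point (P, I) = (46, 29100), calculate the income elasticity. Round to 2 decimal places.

At P = 46, I = 29100: Q = 208.521.
Holding P constant, ∂Q/∂I = -24.7/I = -0.000848797.
η_I = (∂Q/∂I)·(I/Q) = -0.000848797 × (29100/208.521) = -0.12.

-0.12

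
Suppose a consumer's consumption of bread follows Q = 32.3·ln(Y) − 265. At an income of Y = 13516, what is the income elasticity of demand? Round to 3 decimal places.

At Y = 13516: Q = 42.226.
dQ/dY = 32.3/Y = 0.00238976 at this income.
η = (dQ/dY)·(Y/Q) = 0.00238976 × (13516/42.226) = 0.765.

0.765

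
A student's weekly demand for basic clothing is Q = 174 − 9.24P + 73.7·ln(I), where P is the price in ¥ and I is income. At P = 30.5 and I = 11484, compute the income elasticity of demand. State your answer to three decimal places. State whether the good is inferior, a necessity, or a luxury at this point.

0.127 (necessity)

At P = 30.5, I = 11484: Q = 581.180.
Holding P constant, ∂Q/∂I = 73.7/I = 0.00641762.
η_I = (∂Q/∂I)·(I/Q) = 0.00641762 × (11484/581.180) = 0.127.
Since 0 < η < 1, this is a necessity.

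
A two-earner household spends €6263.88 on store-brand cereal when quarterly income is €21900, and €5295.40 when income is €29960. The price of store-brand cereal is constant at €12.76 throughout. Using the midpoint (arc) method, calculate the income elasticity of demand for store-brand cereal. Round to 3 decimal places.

-0.539

With a constant price, Q₁ = 6263.88/12.76 = 490.900 and Q₂ = 5295.40/12.76 = 415.000 (equivalently, work directly with expenditure since P cancels).
Midpoint %ΔQ = (5295.40 − 6263.88)/5779.64 = -0.16757; midpoint %ΔI = (29960 − 21900)/25930 = 0.31084.
η = -0.16757 / 0.31084 = -0.539.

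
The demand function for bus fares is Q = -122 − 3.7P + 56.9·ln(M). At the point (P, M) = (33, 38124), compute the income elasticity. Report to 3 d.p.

0.160

At P = 33, M = 38124: Q = 356.115.
Holding P constant, ∂Q/∂M = 56.9/M = 0.0014925.
η_M = (∂Q/∂M)·(M/Q) = 0.0014925 × (38124/356.115) = 0.160.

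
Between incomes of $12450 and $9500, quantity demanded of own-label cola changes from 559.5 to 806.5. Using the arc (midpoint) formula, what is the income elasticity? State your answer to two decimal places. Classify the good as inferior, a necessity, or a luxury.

-1.35 (inferior good)

ΔQ = 806.5 − 559.5 = 247; midpoint Q̄ = (559.5 + 806.5)/2 = 683.
ΔI = 9500 − 12450 = -2950; midpoint Ī = (12450 + 9500)/2 = 10975.
η = (ΔQ/Q̄) ÷ (ΔI/Ī) = (247/683) ÷ (-2950/10975) = -1.35.
η < 0 ⇒ inferior good.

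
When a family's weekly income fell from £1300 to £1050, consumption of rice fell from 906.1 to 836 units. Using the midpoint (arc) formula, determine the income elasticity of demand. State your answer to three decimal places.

0.378

ΔQ = 836 − 906.1 = -70.1; midpoint Q̄ = (906.1 + 836)/2 = 871.05.
ΔI = 1050 − 1300 = -250; midpoint Ī = (1300 + 1050)/2 = 1175.
η = (ΔQ/Q̄) ÷ (ΔI/Ī) = (-70.1/871.05) ÷ (-250/1175) = 0.378.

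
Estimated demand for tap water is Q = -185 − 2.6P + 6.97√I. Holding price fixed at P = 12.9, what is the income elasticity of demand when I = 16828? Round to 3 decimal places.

0.659

At P = 12.9, I = 16828: Q = 685.628.
Holding P constant, ∂Q/∂I = 6.97/(2√I) = 0.026865.
η_I = (∂Q/∂I)·(I/Q) = 0.026865 × (16828/685.628) = 0.659.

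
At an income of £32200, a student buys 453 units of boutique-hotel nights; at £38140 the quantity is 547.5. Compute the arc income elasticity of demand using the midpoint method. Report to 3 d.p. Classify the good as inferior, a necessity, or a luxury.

ΔQ = 547.5 − 453 = 94.5; midpoint Q̄ = (453 + 547.5)/2 = 500.25.
ΔI = 38140 − 32200 = 5940; midpoint Ī = (32200 + 38140)/2 = 35170.
η = (ΔQ/Q̄) ÷ (ΔI/Ī) = (94.5/500.25) ÷ (5940/35170) = 1.118.
η > 1 ⇒ luxury.

1.118 (luxury)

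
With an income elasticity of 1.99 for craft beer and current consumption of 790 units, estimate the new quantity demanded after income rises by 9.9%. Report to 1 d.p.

%ΔQ ≈ η × %ΔI = 1.99 × 9.9% = 19.701%.
New Q ≈ 790 × (1 + 0.19701) = 945.6.

945.6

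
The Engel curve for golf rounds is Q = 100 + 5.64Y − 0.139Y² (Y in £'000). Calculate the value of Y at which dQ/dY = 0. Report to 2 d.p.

20.29

dQ/dY = 5.64 − 0.278Y.
The good is inferior where dQ/dY < 0. Setting dQ/dY = 0 gives Y = 5.64 / 0.278 = 20.29.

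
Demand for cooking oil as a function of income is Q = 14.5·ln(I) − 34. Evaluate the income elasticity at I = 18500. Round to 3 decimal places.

0.134

At I = 18500: Q = 108.470.
dQ/dI = 14.5/I = 0.000783784 at this income.
η = (dQ/dI)·(I/Q) = 0.000783784 × (18500/108.470) = 0.134.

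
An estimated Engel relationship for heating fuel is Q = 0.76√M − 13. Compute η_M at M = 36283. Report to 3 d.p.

At M = 36283: Q = 131.766.
dQ/dM = 0.76/(2√M) = 0.00199495 at this income.
η = (dQ/dM)·(M/Q) = 0.00199495 × (36283/131.766) = 0.549.

0.549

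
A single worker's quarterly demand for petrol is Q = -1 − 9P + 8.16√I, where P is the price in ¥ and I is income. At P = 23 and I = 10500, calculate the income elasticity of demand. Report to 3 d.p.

0.666

At P = 23, I = 10500: Q = 628.151.
Holding P constant, ∂Q/∂I = 8.16/(2√I) = 0.0398167.
η_I = (∂Q/∂I)·(I/Q) = 0.0398167 × (10500/628.151) = 0.666.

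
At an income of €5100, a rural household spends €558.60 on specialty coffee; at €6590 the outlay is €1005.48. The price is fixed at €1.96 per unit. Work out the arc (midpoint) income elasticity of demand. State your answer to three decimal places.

2.242

With a constant price, Q₁ = 558.60/1.96 = 285.000 and Q₂ = 1005.48/1.96 = 513.000 (equivalently, work directly with expenditure since P cancels).
Midpoint %ΔQ = (1005.48 − 558.60)/782.04 = 0.57143; midpoint %ΔI = (6590 − 5100)/5845 = 0.25492.
η = 0.57143 / 0.25492 = 2.242.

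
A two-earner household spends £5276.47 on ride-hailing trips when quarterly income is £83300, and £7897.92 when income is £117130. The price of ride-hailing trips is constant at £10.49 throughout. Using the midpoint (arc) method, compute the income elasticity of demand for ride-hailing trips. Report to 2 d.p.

1.18

With a constant price, Q₁ = 5276.47/10.49 = 503.000 and Q₂ = 7897.92/10.49 = 752.900 (equivalently, work directly with expenditure since P cancels).
Midpoint %ΔQ = (7897.92 − 5276.47)/6587.20 = 0.39796; midpoint %ΔI = (117130 − 83300)/100215 = 0.33757.
η = 0.39796 / 0.33757 = 1.18.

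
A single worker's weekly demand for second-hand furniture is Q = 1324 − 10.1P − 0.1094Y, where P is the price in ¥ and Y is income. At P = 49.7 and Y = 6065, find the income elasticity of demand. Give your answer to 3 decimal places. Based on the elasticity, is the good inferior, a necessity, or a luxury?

-4.186 (inferior good)

At P = 49.7, Y = 6065: Q = 158.519.
Holding P constant, ∂Q/∂Y = −0.1094.
η_Y = (∂Q/∂Y)·(Y/Q) = -0.1094 × (6065/158.519) = -4.186.
Since η < 0, this is an inferior good.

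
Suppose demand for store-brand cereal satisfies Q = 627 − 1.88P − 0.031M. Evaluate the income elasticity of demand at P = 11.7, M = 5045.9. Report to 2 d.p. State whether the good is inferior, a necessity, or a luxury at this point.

At P = 11.7, M = 5045.9: Q = 448.581.
Holding P constant, ∂Q/∂M = −0.031.
η_M = (∂Q/∂M)·(M/Q) = -0.031 × (5045.9/448.581) = -0.35.
Since η < 0, this is an inferior good.

-0.35 (inferior good)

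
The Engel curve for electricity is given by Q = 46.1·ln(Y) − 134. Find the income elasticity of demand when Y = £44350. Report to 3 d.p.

0.128

At Y = 44350: Q = 359.264.
dQ/dY = 46.1/Y = 0.00103946 at this income.
η = (dQ/dY)·(Y/Q) = 0.00103946 × (44350/359.264) = 0.128.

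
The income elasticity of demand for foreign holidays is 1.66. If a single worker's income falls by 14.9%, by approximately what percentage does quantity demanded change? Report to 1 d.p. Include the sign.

-24.7%

%ΔQ ≈ η × %ΔI = 1.66 × (-14.9%) = -24.7%.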